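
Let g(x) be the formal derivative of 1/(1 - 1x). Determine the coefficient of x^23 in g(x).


Differentiate termwise: d/dx sum_{k>=0} 1^k x^k = sum_{k>=1} k 1^k x^(k-1) = sum_{j>=0} (j+1) 1^(j+1) x^j.
Equivalently, d/dx [1/(1 - 1x)] = 1/(1 - 1x)^2.
For j = 23: 24 * 1^24 = 24 * 1 = 24.

24


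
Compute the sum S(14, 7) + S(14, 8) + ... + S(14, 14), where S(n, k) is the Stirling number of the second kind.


By definition, S(n, k) counts partitions of an n-set into exactly k nonempty blocks.
Computing row n = 14 for k = 7..14:
S(14, k): 49329280, 20912320, 5135130, 752752, 66066, 3367, 91, 1
Sum = 76199007.

76199007


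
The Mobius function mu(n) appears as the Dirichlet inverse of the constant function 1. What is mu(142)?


142 = 2 * 71 (all distinct primes).
mu(142) = (-1)^2 = 1

1


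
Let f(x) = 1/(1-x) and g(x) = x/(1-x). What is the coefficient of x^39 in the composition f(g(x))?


First simplify the composition: f(g(x)) = 1/(1 - x/(1-x)) = (1-x)/((1-x) - x) = (1-x)/(1-2x).
Now extract the coefficient. Write (1-x)/(1-2x) = 1/(1-2x) - x/(1-2x).
The coefficient of x^n in 1/(1-2x) is 2^n, and in x/(1-2x) is 2^(n-1) (for n >= 1).
So the coefficient of x^39 is 2^39 - 2^38 = 549755813888 - 274877906944 = 274877906944.

274877906944


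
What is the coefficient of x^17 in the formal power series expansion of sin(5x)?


The Maclaurin series is sin(t) = sum_{k>=0} (-1)^k t^(2k+1) / (2k+1)!, so substituting t = 5x, only odd powers of x are nonzero, with coefficient of x^(2k+1) equal to (-1)^k 5^(2k+1) / (2k+1)!.
Write 17 = 2*8 + 1, giving the coefficient (-1)^8 * 5^17 / 17! = 762939453125/355687428096000 = 6103515625/2845499424768.

6103515625/2845499424768


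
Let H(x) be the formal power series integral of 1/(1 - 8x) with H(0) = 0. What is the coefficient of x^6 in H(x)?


1/(1 - 8x) = sum_{k>=0} 8^k x^k. Integrating termwise with H(0) = 0:
H(x) = sum_{k>=0} 8^k x^(k+1) / (k+1) = sum_{m>=1} 8^(m-1) x^m / m.
For m = 6: 8^5/6 = 32768/6 = 16384/3.

16384/3


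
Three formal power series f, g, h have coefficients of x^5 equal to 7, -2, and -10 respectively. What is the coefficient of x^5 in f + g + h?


Series addition is componentwise:
7 + -2 + -10
= -5

-5


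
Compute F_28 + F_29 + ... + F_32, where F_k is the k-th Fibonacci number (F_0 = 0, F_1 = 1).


Use the identity sum_{k=0}^{N} F_k = F_{N+2} - 1 (which follows from F_{k+2} - F_{k+1} = F_k). Then
sum_{k=28}^{32} F_k = (F_{34} - 1) - (F_{29} - 1) = F_{34} - F_{29}.
Computing: F_{34} = 5702887, F_{29} = 514229, so
Sum = 5702887 - 514229 = 5188658.

5188658


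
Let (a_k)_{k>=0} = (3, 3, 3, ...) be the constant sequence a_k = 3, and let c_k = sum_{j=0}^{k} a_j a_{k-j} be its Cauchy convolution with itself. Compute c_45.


Since a_j = 3 for all j >= 0, the convolution sum becomes
c_k = sum_{j=0}^{k} 3 * 3 = 9 * (k + 1).
Equivalently, the generating function of (a_k) is 3/(1 - x) and its square is 9/(1 - x)^2 = sum_{k>=0} 9(k + 1) x^k.
For k = 45: 9 * 46 = 414.

414


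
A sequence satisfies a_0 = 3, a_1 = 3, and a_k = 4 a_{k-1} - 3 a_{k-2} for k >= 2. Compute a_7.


The characteristic equation is t^2 - 4 t + 3 = 0, with roots r_1 = 3 and r_2 = 1 (so c_1 = r_1 + r_2, c_2 = -r_1 r_2 as required).
One can use the closed form a_n = A r_1^n + B r_2^n, but direct iteration is more reliable:
a_0 = 3, a_1 = 3, a_2 = 3, a_3 = 3, a_4 = 3, a_5 = 3, a_6 = 3, a_7 = 3.
So a_7 = 3.

3


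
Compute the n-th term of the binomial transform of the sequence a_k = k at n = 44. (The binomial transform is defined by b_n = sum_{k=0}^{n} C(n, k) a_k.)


With a_k = k, b_n = sum_{k=0}^{n} C(n, k) k. Using k * C(n, k) = n * C(n-1, k-1) gives b_n = n * sum_{k>=1} C(n-1, k-1) = n * 2^(n-1).
For n = 44: 44 * 2^43 = 44 * 8796093022208 = 387028092977152.

387028092977152


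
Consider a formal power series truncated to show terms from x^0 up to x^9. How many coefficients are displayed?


From x^0 to x^9 inclusive, the count is 9 - 0 + 1 = 10.

10


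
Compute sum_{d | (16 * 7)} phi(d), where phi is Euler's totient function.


First, 16 * 7 = 112. One classical identity is sum_{d | n} phi(d) = n (each k in [1, n] has a unique gcd with n, and among the k's with gcd(k, n) = n/d there are phi(d) of them). So the sum equals 112. We also verify directly:
Divisors of 112: 1, 2, 4, 7, 8, 14, 16, 28, 56, 112.
phi values: 1, 1, 2, 6, 4, 6, 8, 12, 24, 48.
Sum = 112.

112


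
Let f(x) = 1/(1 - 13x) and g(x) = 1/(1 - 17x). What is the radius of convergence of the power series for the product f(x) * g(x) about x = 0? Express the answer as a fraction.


The radius of 1/(1 - 13x) is 1/13 (nearest singularity at x = 1/13), and the radius of 1/(1 - 17x) is 1/17.
The product f(x)*g(x) = 1/((1 - 13x)(1 - 17x)) has singularities at both 1/13 and 1/17, so its radius of convergence is the distance to the nearest one:
min(1/13, 1/17) = 1/17.

1/17


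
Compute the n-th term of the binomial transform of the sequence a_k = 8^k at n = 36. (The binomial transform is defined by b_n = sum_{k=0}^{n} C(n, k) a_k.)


With a_k = 8^k, b_n = sum_{k=0}^{n} C(n, k) 8^k = (1 + 8)^n by the binomial theorem.
For n = 36: (1 + 8)^36 = 9^36 = 22528399544939174411840147874772641.

22528399544939174411840147874772641


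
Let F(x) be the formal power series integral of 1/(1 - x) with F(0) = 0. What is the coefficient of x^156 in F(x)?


1/(1 - x) = sum_{k>=0} x^k. Integrating termwise and using F(0) = 0 gives
F(x) = sum_{k>=0} x^(k+1) / (k+1) = sum_{m>=1} x^m / m = -ln(1 - x).
So the coefficient of x^156 is 1/156 = 1/156.

1/156


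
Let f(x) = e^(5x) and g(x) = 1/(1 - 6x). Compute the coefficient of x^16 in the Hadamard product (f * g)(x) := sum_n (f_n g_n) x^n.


Expanding: f_k = 5^k/k! (from e^(5x)) and g_k = 6^k (from 1/(1 - 6x)). So the Hadamard coefficient (f * g)_k = 5^k 6^k / k! = (30)^k / k!.
For k = 16: 30^16/16! = 430467210000000000000000/20922789888000 = 144162597656250/7007.

144162597656250/7007


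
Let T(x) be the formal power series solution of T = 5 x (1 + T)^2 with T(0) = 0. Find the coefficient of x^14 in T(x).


Apply the Lagrange inversion formula: if T = 5 x * phi(T) with phi(t) = (1 + t)^2, then [x^n] T = 5^n * (1/n) [t^(n-1)] phi(t)^n = 5^n * (1/n) [t^(n-1)] (1 + t)^(2n) = 5^n * (1/n) C(2n, n-1).
Using the identity C(2n, n-1) = C(2n, n) * n / (n+1), the unscaled factor equals C(2n, n) / (n+1) = C_n, the n-th Catalan number.
For n = 14: C_14 = C(28, 14) / 15 = 40116600/15 = 2674440.
With the 5^14 = 6103515625 factor, the coefficient is 6103515625 * 2674440 = 16323486328125000.

16323486328125000


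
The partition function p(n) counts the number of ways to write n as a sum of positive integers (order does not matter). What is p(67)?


Using the generating function prod_{k>=1} 1/(1-x^k), we compute p(67).
By dynamic programming over parts 1 through 67:
p(67) = 2679689

2679689


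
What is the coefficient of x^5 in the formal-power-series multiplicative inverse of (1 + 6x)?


The inverse is 1/(1 + 6x). Apply the geometric identity 1/(1 - y) = sum_{k>=0} y^k with y = -6x:
1/(1 + 6x) = sum_{k>=0} (-6)^k x^k.
So the coefficient of x^5 is (-6)^5 = -7776.

-7776


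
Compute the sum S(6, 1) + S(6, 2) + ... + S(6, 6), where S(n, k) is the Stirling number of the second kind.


By definition, S(n, k) counts partitions of an n-set into exactly k nonempty blocks.
Computing row n = 6 for k = 1..6:
S(6, k): 1, 31, 90, 65, 15, 1
Sum = 203. (This equals Bell_6 since the sum runs over all k.)

203


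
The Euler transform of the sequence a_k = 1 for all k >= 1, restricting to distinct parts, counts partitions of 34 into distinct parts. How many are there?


Partitions of 34 into distinct parts can be computed via generating function.
Product (1+x)(1+x^2)(1+x^3)...
The coefficient of x^34 = 512

512


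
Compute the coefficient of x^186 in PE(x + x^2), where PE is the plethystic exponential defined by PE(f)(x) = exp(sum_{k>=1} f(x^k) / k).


With f(x) = x + x^2, the exponent is sum_{k>=1} (x^k + x^(2k)) / k = -ln(1 - x) - ln(1 - x^2). Exponentiating:
PE(x + x^2) = 1 / ((1 - x)(1 - x^2)).
This is the generating function for partitions of n into parts of size 1 or 2. The number of 2's can be any j in 0..93, and the rest are 1's, so
[x^186] = floor(186/2) + 1 = 94.

94


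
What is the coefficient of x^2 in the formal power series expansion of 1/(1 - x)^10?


The negative binomial / multiset identity is
1/(1 - x)^r = sum_{k>=0} C(k + r - 1, r - 1) x^k.
Here r = 10 and k = 2, so the coefficient is
C(2 + 9, 9) = C(11, 9)
= 55

55


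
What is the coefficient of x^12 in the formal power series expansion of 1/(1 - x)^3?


The expansion 1/(1 - x)^r = sum_{k>=0} C(k + r - 1, r - 1) x^k follows from the multiset / negative-binomial theorem (or from repeated differentiation of the geometric series).
For r = 3 and k = 12:
C(14, 2) = 87178291200 / (2 * 479001600) = 91.

91


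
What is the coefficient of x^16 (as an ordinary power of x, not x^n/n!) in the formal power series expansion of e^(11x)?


The exponential series is e^y = sum_{k>=0} y^k / k!. Substituting y = 11x gives
e^(11x) = sum_{k>=0} 11^k x^k / k!.
So the coefficient of x^n is a^n/n! with a = 11, n = 16:
11^16 / 16! = 45949729863572161/20922789888000 = 4177248169415651/1902071808000

4177248169415651/1902071808000


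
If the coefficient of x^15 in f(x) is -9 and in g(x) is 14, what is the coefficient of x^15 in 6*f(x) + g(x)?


Scalar multiplication scales coefficients: 6 * -9 = -54.
Then add the g coefficient: -54 + 14
= -40

-40


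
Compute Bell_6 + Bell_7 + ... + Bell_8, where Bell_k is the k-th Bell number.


Recall Bell_k counts set partitions of a k-set (with Bell_0 = 1 by convention).
Bell_6 through Bell_8: 203, 877, 4140
Sum = 203 + 877 + 4140 = 5220.

5220


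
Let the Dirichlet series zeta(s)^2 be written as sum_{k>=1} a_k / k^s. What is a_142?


The Dirichlet convolution of the constant function 1 with itself gives (1 * 1)(k) = sum_{d | k} 1 = d(k), the number of positive divisors of k.
Since zeta(s) = sum_{k>=1} 1/k^s, we have zeta(s)^2 = sum_{k>=1} d(k)/k^s, so a_k = d(k).
For k = 142: the divisors are 1, 2, 71, 142.
Count = 4.

4


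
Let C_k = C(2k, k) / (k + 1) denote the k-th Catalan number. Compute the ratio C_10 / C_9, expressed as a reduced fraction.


Using C_k = (2k)! / (k! (k+1)!), the ratio C_{k+1}/C_k simplifies to
C_{k+1}/C_k = [(2k+2)! / ((k+1)! (k+2)!)] * [k! (k+1)! / (2k)!]
 = (2k+2)(2k+1) / ((k+1)(k+2)) = 2(2k+1) / (k+2).
For k = 9: 2(2*9 + 1) / (9 + 2) = 38/11 = 38/11.

38/11


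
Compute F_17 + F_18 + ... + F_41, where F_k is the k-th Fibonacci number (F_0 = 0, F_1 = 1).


Use the identity sum_{k=0}^{N} F_k = F_{N+2} - 1 (which follows from F_{k+2} - F_{k+1} = F_k). Then
sum_{k=17}^{41} F_k = (F_{43} - 1) - (F_{18} - 1) = F_{43} - F_{18}.
Computing: F_{43} = 433494437, F_{18} = 2584, so
Sum = 433494437 - 2584 = 433491853.

433491853


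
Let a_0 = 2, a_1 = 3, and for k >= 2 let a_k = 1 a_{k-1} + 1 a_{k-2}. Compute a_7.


Iterating the recurrence forward:
a_0 = 2
a_1 = 3
a_2 = 1*3 + 1*2 = 5
a_3 = 1*5 + 1*3 = 8
a_4 = 1*8 + 1*5 = 13
a_5 = 1*13 + 1*8 = 21
a_6 = 1*21 + 1*13 = 34
a_7 = 1*34 + 1*21 = 55
So a_7 = 55.

55


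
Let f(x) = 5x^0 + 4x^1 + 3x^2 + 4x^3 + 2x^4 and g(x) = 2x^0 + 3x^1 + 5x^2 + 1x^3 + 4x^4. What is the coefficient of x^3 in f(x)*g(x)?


Cauchy product at x^3:
5*1 + 4*5 + 3*3 + 4*2
= 42

42


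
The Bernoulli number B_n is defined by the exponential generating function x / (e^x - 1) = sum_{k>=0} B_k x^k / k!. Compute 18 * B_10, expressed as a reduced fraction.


Bernoulli numbers can also be computed recursively via B_0 = 1 and sum_{j=0}^{m} C(m+1, j) B_j = 0 for m >= 1. Odd-index Bernoulli numbers vanish for k >= 3.
Computing B_10 = 5/66, so 18 * B_10 = 18 * 5/66 = 15/11.

15/11


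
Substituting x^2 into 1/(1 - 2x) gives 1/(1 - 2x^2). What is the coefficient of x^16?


The coefficient of x^(2m) in 1/(1 - 2x^2) is 2^m.
With n = 16 = 2*8, the coefficient is 2^8 = 256.

256


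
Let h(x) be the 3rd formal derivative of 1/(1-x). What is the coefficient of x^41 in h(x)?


Differentiating 3 times: d^3/dx^3 [1/(1-x)] = 3!/(1-x)^4.
The expansion 1/(1-x)^4 = sum_{k>=0} C(k+3, 3) x^k, so the coefficient of x^n in 3!/(1-x)^4 is 3! * C(n+3, 3).
For n = 41: 6 * C(44, 3) = 6 * 13244 = 79464

79464


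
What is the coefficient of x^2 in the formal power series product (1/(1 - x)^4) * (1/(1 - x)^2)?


Combine the factors: (1/(1 - x)^4) * (1/(1 - x)^2) = 1/(1 - x)^6.
Then use 1/(1 - x)^r = sum_{k>=0} C(k + r - 1, r - 1) x^k with r = 6 and k = 2:
C(7, 5) = 21.

21


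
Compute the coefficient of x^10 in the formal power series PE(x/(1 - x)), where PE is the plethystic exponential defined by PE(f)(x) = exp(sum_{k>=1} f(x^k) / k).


For f(x) = x/(1 - x) we have
sum_{k>=1} f(x^k) / k = sum_{k>=1} (1/k) * x^k / (1 - x^k) = sum_{k, m >= 1} x^(k m) / k,
which after exponentiating simplifies to
PE(x/(1 - x)) = prod_{k>=1} 1 / (1 - x^k).
This is the generating function for the partition function p(n), so the coefficient of x^10 is p(10).
Computing p(10) by dynamic programming over parts 1, 2, ..., 10: p(10) = 42.

42


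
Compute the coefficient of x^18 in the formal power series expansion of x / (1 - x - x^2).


Let f(x) = sum_{k>=0} a_k x^k. Multiplying f(x) * (1 - x - x^2) = x and matching coefficients gives a_0 = 0, a_1 = 1, and a_k = a_{k-1} + a_{k-2} for k >= 2. These are the Fibonacci numbers F_k.
Iterating from F_0 = 0, F_1 = 1:
F_0=0, F_1=1, F_2=1, F_3=2, F_4=3, F_5=5, F_6=8, F_7=13, F_8=21, F_9=34, ...
F_18 = 2584.

2584


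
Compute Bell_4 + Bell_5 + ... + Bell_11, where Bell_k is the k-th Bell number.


Recall Bell_k counts set partitions of a k-set (with Bell_0 = 1 by convention).
Bell_4 through Bell_11: 15, 52, 203, 877, 4140, 21147, 115975, 678570
Sum = 15 + 52 + 203 + 877 + 4140 + 21147 + 115975 + 678570 = 820979.

820979


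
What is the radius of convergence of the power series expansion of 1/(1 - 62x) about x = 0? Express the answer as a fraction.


Expanding 1/(1 - 62x) = sum_{k>=0} 62^k x^k, the series converges when |62x| < 1, i.e., |x| < 1/62.
So the radius of convergence is 1/62 = 1/62.

1/62


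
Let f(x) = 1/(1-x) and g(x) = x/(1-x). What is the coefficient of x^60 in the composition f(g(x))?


First simplify the composition: f(g(x)) = 1/(1 - x/(1-x)) = (1-x)/((1-x) - x) = (1-x)/(1-2x).
Now extract the coefficient. Write (1-x)/(1-2x) = 1/(1-2x) - x/(1-2x).
The coefficient of x^n in 1/(1-2x) is 2^n, and in x/(1-2x) is 2^(n-1) (for n >= 1).
So the coefficient of x^60 is 2^60 - 2^59 = 1152921504606846976 - 576460752303423488 = 576460752303423488.

576460752303423488


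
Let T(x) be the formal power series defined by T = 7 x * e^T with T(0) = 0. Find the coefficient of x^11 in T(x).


Apply the Lagrange inversion formula: if T = 7 x * phi(T) with phi(t) = e^t, then
[x^n] T = 7^n * (1/n) [t^(n-1)] phi(t)^n = 7^n * (1/n) [t^(n-1)] e^(n t) = 7^n * (1/n) * n^(n-1) / (n-1)! = 7^n * n^(n-1) / n!.
When c = 1 this is the Cayley count of rooted labeled trees on n vertices, divided by n!.
For n = 11: 7^11 * 11^10 / 11! = 1977326743 * 25937424601/39916800 = 666061861144200059/518400.

666061861144200059/518400


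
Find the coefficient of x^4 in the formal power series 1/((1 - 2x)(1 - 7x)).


By partial fractions or Cauchy convolution:
The coefficient equals sum_{k=0}^{4} 2^k * 7^(4-k).
= 3355

3355


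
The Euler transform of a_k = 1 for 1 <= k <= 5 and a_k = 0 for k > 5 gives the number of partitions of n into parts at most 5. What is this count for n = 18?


Partitions of 18 into parts at most 5:
Using generating function (1-x)^(-1)(1-x^2)^(-1)...(1-x^5)^(-1),
the coefficient of x^18 = 141

141


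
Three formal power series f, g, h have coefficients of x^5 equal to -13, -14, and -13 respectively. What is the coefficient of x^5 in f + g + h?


Series addition is componentwise:
-13 + -14 + -13
= -40

-40


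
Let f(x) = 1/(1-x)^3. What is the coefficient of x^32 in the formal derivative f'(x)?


Differentiate: d/dx [ 1/(1-x)^r ] = r / (1-x)^(r+1).
Here r = 3, so f'(x) = 3 / (1-x)^4.
The expansion of 1/(1-x)^(r+1) has coefficient of x^n equal to C(n+r, r).
So the coefficient of x^32 in f'(x) is
3 * C(35, 3) = 3 * 6545 = 19635

19635


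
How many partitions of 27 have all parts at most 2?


Using the generating function (1-x)^(-1)(1-x^2)^(-1),
the coefficient of x^27 counts these restricted partitions.
Result = 14

14


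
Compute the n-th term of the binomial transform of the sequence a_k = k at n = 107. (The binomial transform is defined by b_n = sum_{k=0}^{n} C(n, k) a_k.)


With a_k = k, b_n = sum_{k=0}^{n} C(n, k) k. Using k * C(n, k) = n * C(n-1, k-1) gives b_n = n * sum_{k>=1} C(n-1, k-1) = n * 2^(n-1).
For n = 107: 107 * 2^106 = 107 * 81129638414606681695789005144064 = 8680871310362914941449423550414848.

8680871310362914941449423550414848


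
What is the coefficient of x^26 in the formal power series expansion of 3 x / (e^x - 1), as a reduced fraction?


The exponential generating function for Bernoulli numbers is
x / (e^x - 1) = sum_{k>=0} B_k x^k / k!.
So the coefficient of x^26 in 3 x / (e^x - 1) is 3 B_26 / 26!.
Computing: B_26 = 8553103/6, 26! = 403291461126605635584000000, giving
3 * 8553103/6 / 403291461126605635584000000 = 657931/62044840173323943936000000.

657931/62044840173323943936000000


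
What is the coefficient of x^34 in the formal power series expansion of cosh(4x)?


The Maclaurin series is cosh(t) = sum_{m>=0} t^(2m) / (2m)!, so substituting t = 4x, only even powers of x are nonzero, with coefficient of x^(2m) equal to 4^(2m) / (2m)!.
For x^34 the coefficient is 4^34/34! = 295147905179352825856/295232799039604140847618609643520000000 = 68719476736/68739242628124575327993046875.

68719476736/68739242628124575327993046875


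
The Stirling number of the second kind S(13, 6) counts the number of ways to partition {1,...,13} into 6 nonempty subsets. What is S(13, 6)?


Using the explicit formula S(n,k) = (1/k!) sum_{j=0}^{k} (-1)^(k-j) C(k,j) j^n:
S(13, 6) = 9321312
Equivalently, S(n,k) is n! times the coefficient of x^n in the EGF (e^x - 1)^k / k!.

9321312


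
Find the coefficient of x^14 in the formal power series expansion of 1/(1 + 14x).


Write 1/(1 + c x) = 1/(1 - (-c) x) and apply the geometric-series identity
1/(1 - y) = sum_{k>=0} y^k to get 1/(1 + c x) = sum_{k>=0} (-c)^k x^k.
So the coefficient of x^k is (-c)^k = (-1)^k * c^k.
Here c = 14 and k = 14:
(-14)^14 = 1 * 11112006825558016 = 11112006825558016

11112006825558016


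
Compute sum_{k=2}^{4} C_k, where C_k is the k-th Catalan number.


C_2 through C_4: 2, 5, 14
Sum = 2 + 5 + 14
= 21

21


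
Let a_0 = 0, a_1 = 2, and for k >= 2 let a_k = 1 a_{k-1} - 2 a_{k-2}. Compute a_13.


Iterating the recurrence forward:
a_0 = 0
a_1 = 2
a_2 = 1*2 - 2*0 = 2
a_3 = 1*2 - 2*2 = -2
a_4 = 1*-2 - 2*2 = -6
a_5 = 1*-6 - 2*-2 = -2
a_6 = 1*-2 - 2*-6 = 10
a_7 = 1*10 - 2*-2 = 14
a_8 = 1*14 - 2*10 = -6
a_9 = 1*-6 - 2*14 = -34
a_10 = 1*-34 - 2*-6 = -22
a_11 = 1*-22 - 2*-34 = 46
a_12 = 1*46 - 2*-22 = 90
a_13 = 1*90 - 2*46 = -2
So a_13 = -2.

-2


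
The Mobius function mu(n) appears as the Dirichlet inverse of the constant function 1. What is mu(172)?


172 has a squared prime factor, so mu(172) = 0.
Factorization reveals a repeated prime.

0


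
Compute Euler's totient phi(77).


phi(n) counts integers in [1, n] coprime to n. Using the multiplicative formula phi(n) = n * prod_{p | n} (1 - 1/p):
77 = 7 * 11, so
phi(77) = 77 * (1 - 1/7) * (1 - 1/11) = 60.

60


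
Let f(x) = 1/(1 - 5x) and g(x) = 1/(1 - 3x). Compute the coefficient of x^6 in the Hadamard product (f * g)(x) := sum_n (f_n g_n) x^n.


f has coefficients f_k = 5^k and g has coefficients g_k = 3^k, so the Hadamard product has coefficient (f*g)_k = 5^k * 3^k = 15^k.
For k = 6: 15^6 = 11390625.

11390625


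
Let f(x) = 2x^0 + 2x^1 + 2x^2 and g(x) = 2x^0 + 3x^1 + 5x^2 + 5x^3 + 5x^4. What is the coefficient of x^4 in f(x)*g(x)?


Cauchy product at x^4:
2*5 + 2*5 + 2*5
= 30

30


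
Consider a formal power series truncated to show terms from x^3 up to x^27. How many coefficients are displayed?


From x^3 to x^27 inclusive, the count is 27 - 3 + 1 = 25.

25


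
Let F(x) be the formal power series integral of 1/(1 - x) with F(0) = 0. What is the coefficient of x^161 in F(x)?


1/(1 - x) = sum_{k>=0} x^k. Integrating termwise and using F(0) = 0 gives
F(x) = sum_{k>=0} x^(k+1) / (k+1) = sum_{m>=1} x^m / m = -ln(1 - x).
So the coefficient of x^161 is 1/161 = 1/161.

1/161


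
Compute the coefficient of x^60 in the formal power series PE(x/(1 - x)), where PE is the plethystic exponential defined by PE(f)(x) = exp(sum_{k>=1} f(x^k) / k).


For f(x) = x/(1 - x) we have
sum_{k>=1} f(x^k) / k = sum_{k>=1} (1/k) * x^k / (1 - x^k) = sum_{k, m >= 1} x^(k m) / k,
which after exponentiating simplifies to
PE(x/(1 - x)) = prod_{k>=1} 1 / (1 - x^k).
This is the generating function for the partition function p(n), so the coefficient of x^60 is p(60).
Computing p(60) by dynamic programming over parts 1, 2, ..., 60: p(60) = 966467.

966467


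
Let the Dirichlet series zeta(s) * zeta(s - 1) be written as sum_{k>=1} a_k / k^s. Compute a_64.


Convolution gives a_k = sum_{d | k} d * 1 = sum_{d | k} d = sigma(k), the sum of positive divisors of k.
For k = 64, the divisors are 1, 2, 4, 8, 16, 32, 64, so
sigma(64) = 1 + 2 + 4 + 8 + 16 + 32 + 64 = 127.

127


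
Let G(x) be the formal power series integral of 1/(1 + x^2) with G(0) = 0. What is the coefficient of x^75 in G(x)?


1/(1 + x^2) = sum_{j>=0} (-1)^j x^(2j). Integrating termwise with G(0) = 0:
G(x) = sum_{j>=0} (-1)^j x^(2j+1) / (2j+1) = arctan(x).
Only odd powers are nonzero. For x^75 write 75 = 2*37 + 1, giving
(-1)^37 / 75 = -1/75 = -1/75.

-1/75


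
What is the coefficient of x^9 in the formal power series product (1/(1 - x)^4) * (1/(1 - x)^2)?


Combine the factors: (1/(1 - x)^4) * (1/(1 - x)^2) = 1/(1 - x)^6.
Then use 1/(1 - x)^r = sum_{k>=0} C(k + r - 1, r - 1) x^k with r = 6 and k = 9:
C(14, 5) = 2002.

2002


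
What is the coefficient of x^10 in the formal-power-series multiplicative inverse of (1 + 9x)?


The inverse is 1/(1 + 9x). Apply the geometric identity 1/(1 - y) = sum_{k>=0} y^k with y = -9x:
1/(1 + 9x) = sum_{k>=0} (-9)^k x^k.
So the coefficient of x^10 is (-9)^10 = 3486784401.

3486784401


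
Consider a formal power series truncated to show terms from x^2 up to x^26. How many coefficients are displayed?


From x^2 to x^26 inclusive, the count is 26 - 2 + 1 = 25.

25


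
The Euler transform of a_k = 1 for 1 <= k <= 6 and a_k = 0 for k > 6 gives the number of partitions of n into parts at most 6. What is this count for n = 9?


Partitions of 9 into parts at most 6:
Using generating function (1-x)^(-1)(1-x^2)^(-1)...(1-x^6)^(-1),
the coefficient of x^9 = 26

26


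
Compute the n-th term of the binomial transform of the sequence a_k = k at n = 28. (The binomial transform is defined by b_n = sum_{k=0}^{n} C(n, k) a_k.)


With a_k = k, b_n = sum_{k=0}^{n} C(n, k) k. Using k * C(n, k) = n * C(n-1, k-1) gives b_n = n * sum_{k>=1} C(n-1, k-1) = n * 2^(n-1).
For n = 28: 28 * 2^27 = 28 * 134217728 = 3758096384.

3758096384


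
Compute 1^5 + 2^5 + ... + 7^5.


This power sum has a closed form given by Faulhaber's formula
sum_{k=1}^{m} k^p = (1 / (p + 1)) * sum_{j=0}^{p} C(p + 1, j) B_j m^(p + 1 - j),
but for small m direct computation is fastest:
1 + 32 + 243 + 1024 + 3125 + 7776 + 16807 = 29008.

29008


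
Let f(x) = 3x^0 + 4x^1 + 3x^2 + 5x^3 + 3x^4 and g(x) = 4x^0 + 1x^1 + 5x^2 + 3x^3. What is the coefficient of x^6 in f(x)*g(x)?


Cauchy product at x^6:
5*3 + 3*5
= 30

30


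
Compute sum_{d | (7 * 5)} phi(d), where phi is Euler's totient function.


First, 7 * 5 = 35. One classical identity is sum_{d | n} phi(d) = n (each k in [1, n] has a unique gcd with n, and among the k's with gcd(k, n) = n/d there are phi(d) of them). So the sum equals 35. We also verify directly:
Divisors of 35: 1, 5, 7, 35.
phi values: 1, 4, 6, 24.
Sum = 35.

35


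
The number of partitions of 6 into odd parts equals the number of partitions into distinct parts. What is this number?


Computing partitions of 6 into odd parts (1, 3, 5, ...):
Using the generating function prod_{k>=0} 1/(1-x^(2k+1)),
the count is 4

4


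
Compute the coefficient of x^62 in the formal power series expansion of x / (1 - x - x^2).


Let f(x) = sum_{k>=0} a_k x^k. Multiplying f(x) * (1 - x - x^2) = x and matching coefficients gives a_0 = 0, a_1 = 1, and a_k = a_{k-1} + a_{k-2} for k >= 2. These are the Fibonacci numbers F_k.
Iterating from F_0 = 0, F_1 = 1:
F_0=0, F_1=1, F_2=1, F_3=2, F_4=3, F_5=5, F_6=8, F_7=13, F_8=21, F_9=34, ...
F_62 = 4052739537881.

4052739537881


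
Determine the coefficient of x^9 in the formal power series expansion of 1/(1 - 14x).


The geometric series identity gives 1/(1 - c x) = sum_{k>=0} c^k x^k, so the coefficient of x^k is c^k.
Here c = 14 and k = 9.
Computing: 14^9 = 20661046784

20661046784


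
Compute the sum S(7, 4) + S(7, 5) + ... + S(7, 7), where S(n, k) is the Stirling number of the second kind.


By definition, S(n, k) counts partitions of an n-set into exactly k nonempty blocks.
Computing row n = 7 for k = 4..7:
S(7, k): 350, 140, 21, 1
Sum = 512.

512


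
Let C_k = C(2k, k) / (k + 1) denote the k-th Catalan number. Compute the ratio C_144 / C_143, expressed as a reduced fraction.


Using C_k = (2k)! / (k! (k+1)!), the ratio C_{k+1}/C_k simplifies to
C_{k+1}/C_k = [(2k+2)! / ((k+1)! (k+2)!)] * [k! (k+1)! / (2k)!]
 = (2k+2)(2k+1) / ((k+1)(k+2)) = 2(2k+1) / (k+2).
For k = 143: 2(2*143 + 1) / (143 + 2) = 574/145 = 574/145.

574/145


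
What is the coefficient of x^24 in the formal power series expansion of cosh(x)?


The Maclaurin series is cosh(t) = sum_{m>=0} t^(2m) / (2m)!, so substituting t = x, only even powers of x are nonzero, with coefficient of x^(2m) equal to 1 / (2m)!.
For x^24 the coefficient is 1/24! = 1/620448401733239439360000 = 1/620448401733239439360000.

1/620448401733239439360000


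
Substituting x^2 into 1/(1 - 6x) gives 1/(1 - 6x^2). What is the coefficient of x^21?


Since 1/(1 - 6x^2) only has even powers of x,
the coefficient of x^21 (odd) is 0.

0


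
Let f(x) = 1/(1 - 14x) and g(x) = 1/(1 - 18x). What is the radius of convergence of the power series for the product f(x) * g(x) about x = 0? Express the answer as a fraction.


The radius of 1/(1 - 14x) is 1/14 (nearest singularity at x = 1/14), and the radius of 1/(1 - 18x) is 1/18.
The product f(x)*g(x) = 1/((1 - 14x)(1 - 18x)) has singularities at both 1/14 and 1/18, so its radius of convergence is the distance to the nearest one:
min(1/14, 1/18) = 1/18.

1/18


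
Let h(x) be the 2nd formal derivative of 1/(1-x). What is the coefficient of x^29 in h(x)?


Differentiating 2 times: d^2/dx^2 [1/(1-x)] = 2!/(1-x)^3.
The expansion 1/(1-x)^3 = sum_{k>=0} C(k+2, 2) x^k, so the coefficient of x^n in 2!/(1-x)^3 is 2! * C(n+2, 2).
For n = 29: 2 * C(31, 2) = 2 * 465 = 930

930


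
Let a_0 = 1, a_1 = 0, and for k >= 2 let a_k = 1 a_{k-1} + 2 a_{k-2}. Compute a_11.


Iterating the recurrence forward:
a_0 = 1
a_1 = 0
a_2 = 1*0 + 2*1 = 2
a_3 = 1*2 + 2*0 = 2
a_4 = 1*2 + 2*2 = 6
a_5 = 1*6 + 2*2 = 10
a_6 = 1*10 + 2*6 = 22
a_7 = 1*22 + 2*10 = 42
a_8 = 1*42 + 2*22 = 86
a_9 = 1*86 + 2*42 = 170
a_10 = 1*170 + 2*86 = 342
a_11 = 1*342 + 2*170 = 682
So a_11 = 682.

682


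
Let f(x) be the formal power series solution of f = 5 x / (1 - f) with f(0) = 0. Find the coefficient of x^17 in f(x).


Apply Lagrange inversion: f = 5 x * phi(f) with phi(t) = 1/(1 - t), so
[x^n] f = 5^n * (1/n) [t^(n-1)] phi(t)^n = 5^n * (1/n) [t^(n-1)] (1 - t)^(-n) = 5^n * (1/n) C(2n - 2, n - 1) = 5^n * C_{n-1}.
For n = 17: C_16 = C(32, 16) / 17 = 601080390/17 = 35357670.
With the 5^17 = 762939453125 factor, the coefficient is 762939453125 * 35357670 = 26975761413574218750.

26975761413574218750


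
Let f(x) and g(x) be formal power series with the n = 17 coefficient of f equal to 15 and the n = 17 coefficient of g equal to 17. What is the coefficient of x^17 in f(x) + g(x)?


Addition of formal power series is termwise.
The coefficient of x^17 in f + g = 15 + 17
= 32

32


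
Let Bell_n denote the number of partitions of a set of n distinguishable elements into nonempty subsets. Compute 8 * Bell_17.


Bell_17 can be computed from the Bell triangle or from Dobinski's identity Bell_n = (1/e) * sum_{k>=0} k^n / k!.
Computing Bell_17 = 82864869804.
Then 8 * 82864869804 = 662918958432.

662918958432


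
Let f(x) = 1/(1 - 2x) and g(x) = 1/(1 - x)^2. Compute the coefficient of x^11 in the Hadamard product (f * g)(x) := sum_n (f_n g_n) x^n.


f has coefficients f_k = 2^k. For g = 1/(1 - x)^2 the coefficient is g_k = C(k + 1, 1) = k + 1. The Hadamard coefficient is (f * g)_k = 2^k * (k + 1).
For k = 11: 2^11 * 12 = 2048 * 12 = 24576.

24576


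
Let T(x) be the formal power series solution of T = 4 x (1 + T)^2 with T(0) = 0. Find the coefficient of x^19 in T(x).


Apply the Lagrange inversion formula: if T = 4 x * phi(T) with phi(t) = (1 + t)^2, then [x^n] T = 4^n * (1/n) [t^(n-1)] phi(t)^n = 4^n * (1/n) [t^(n-1)] (1 + t)^(2n) = 4^n * (1/n) C(2n, n-1).
Using the identity C(2n, n-1) = C(2n, n) * n / (n+1), the unscaled factor equals C(2n, n) / (n+1) = C_n, the n-th Catalan number.
For n = 19: C_19 = C(38, 19) / 20 = 35345263800/20 = 1767263190.
With the 4^19 = 274877906944 factor, the coefficient is 274877906944 * 1767263190 = 485781606686376591360.

485781606686376591360


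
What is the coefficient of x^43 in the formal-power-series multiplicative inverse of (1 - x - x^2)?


Let the inverse be f(x) = sum_{k>=0} a_k x^k. From f(x) * (1 - x - x^2) = 1 and matching coefficients:
 x^0: a_0 = 1.
 x^1: a_1 - a_0 = 0, so a_1 = 1.
 x^k (k >= 2): a_k - a_{k-1} - a_{k-2} = 0, i.e. a_k = a_{k-1} + a_{k-2}.
This is the Fibonacci-type recurrence shifted so that a_0 = a_1 = 1.
Iterating: a_0=1, a_1=1, a_2=2, a_3=3, a_4=5, a_5=8, a_6=13, a_7=21, a_8=34, a_9=55, ...
a_43 = 701408733.

701408733


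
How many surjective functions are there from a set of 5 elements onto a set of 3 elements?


By inclusion-exclusion on which target elements are missed, the number of surjections from an n-set onto a k-set is
surj(n, k) = sum_{j=0}^{k} (-1)^j C(k, j) (k - j)^n.
Equivalently surj(n, k) = k! * S(n, k), where S(n, k) is the Stirling number of the second kind.
For n = 5, k = 3:
S(5, 3) = 25, so
surj = 3! * 25 = 6 * 25 = 150.

150


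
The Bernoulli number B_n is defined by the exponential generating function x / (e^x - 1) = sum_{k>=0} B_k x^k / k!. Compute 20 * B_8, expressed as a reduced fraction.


Bernoulli numbers can also be computed recursively via B_0 = 1 and sum_{j=0}^{m} C(m+1, j) B_j = 0 for m >= 1. Odd-index Bernoulli numbers vanish for k >= 3.
Computing B_8 = -1/30, so 20 * B_8 = 20 * -1/30 = -2/3.

-2/3


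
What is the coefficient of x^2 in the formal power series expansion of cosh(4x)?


The Maclaurin series is cosh(t) = sum_{m>=0} t^(2m) / (2m)!, so substituting t = 4x, only even powers of x are nonzero, with coefficient of x^(2m) equal to 4^(2m) / (2m)!.
For x^2 the coefficient is 4^2/2! = 16/2 = 8.

8


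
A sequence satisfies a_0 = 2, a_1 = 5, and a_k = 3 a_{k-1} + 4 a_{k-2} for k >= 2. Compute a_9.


The characteristic equation is t^2 - 3 t - 4 = 0, with roots r_1 = 4 and r_2 = -1 (so c_1 = r_1 + r_2, c_2 = -r_1 r_2 as required).
One can use the closed form a_n = A r_1^n + B r_2^n, but direct iteration is more reliable:
a_0 = 2, a_1 = 5, a_2 = 23, a_3 = 89, a_4 = 359, a_5 = 1433, a_6 = 5735, a_7 = 22937, a_8 = 91751, a_9 = 367001.
So a_9 = 367001.

367001


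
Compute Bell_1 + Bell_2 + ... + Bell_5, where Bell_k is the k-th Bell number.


Recall Bell_k counts set partitions of a k-set (with Bell_0 = 1 by convention).
Bell_1 through Bell_5: 1, 2, 5, 15, 52
Sum = 1 + 2 + 5 + 15 + 52 = 75.

75


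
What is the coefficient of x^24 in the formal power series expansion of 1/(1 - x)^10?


The negative binomial / multiset identity is
1/(1 - x)^r = sum_{k>=0} C(k + r - 1, r - 1) x^k.
Here r = 10 and k = 24, so the coefficient is
C(24 + 9, 9) = C(33, 9)
= 38567100

38567100


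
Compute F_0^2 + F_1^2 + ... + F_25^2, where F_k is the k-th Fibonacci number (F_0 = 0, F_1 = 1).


There is a standard identity sum_{k=0}^{N} F_k^2 = F_N * F_{N+1} (proved inductively from the telescoping relation F_k^2 = F_k F_{k+1} - F_{k-1} F_k). Then
sum_{k=0}^{25} F_k^2 = F_25 F_26 - F_0 F_0.
Computing: F_25 = 75025, F_26 = 121393.
Sum = 75025 * 121393 = 9107509825.

9107509825


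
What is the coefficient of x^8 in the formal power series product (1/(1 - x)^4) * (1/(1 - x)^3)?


Combine the factors: (1/(1 - x)^4) * (1/(1 - x)^3) = 1/(1 - x)^7.
Then use 1/(1 - x)^r = sum_{k>=0} C(k + r - 1, r - 1) x^k with r = 7 and k = 8:
C(14, 6) = 3003.

3003


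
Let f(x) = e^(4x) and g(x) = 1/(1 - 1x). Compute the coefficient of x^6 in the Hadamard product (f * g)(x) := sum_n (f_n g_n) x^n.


Expanding: f_k = 4^k/k! (from e^(4x)) and g_k = 1^k (from 1/(1 - 1x)). So the Hadamard coefficient (f * g)_k = 4^k 1^k / k! = (4)^k / k!.
For k = 6: 4^6/6! = 4096/720 = 256/45.

256/45


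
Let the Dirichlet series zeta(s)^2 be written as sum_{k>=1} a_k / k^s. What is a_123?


The Dirichlet convolution of the constant function 1 with itself gives (1 * 1)(k) = sum_{d | k} 1 = d(k), the number of positive divisors of k.
Since zeta(s) = sum_{k>=1} 1/k^s, we have zeta(s)^2 = sum_{k>=1} d(k)/k^s, so a_k = d(k).
For k = 123: the divisors are 1, 3, 41, 123.
Count = 4.

4


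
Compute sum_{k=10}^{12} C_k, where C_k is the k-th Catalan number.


C_10 through C_12: 16796, 58786, 208012
Sum = 16796 + 58786 + 208012
= 283594

283594


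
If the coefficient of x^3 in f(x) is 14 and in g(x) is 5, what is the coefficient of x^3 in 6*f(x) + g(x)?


Scalar multiplication scales coefficients: 6 * 14 = 84.
Then add the g coefficient: 84 + 5
= 89

89


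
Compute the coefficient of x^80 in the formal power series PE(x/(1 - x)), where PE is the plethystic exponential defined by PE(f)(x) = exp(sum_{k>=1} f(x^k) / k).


For f(x) = x/(1 - x) we have
sum_{k>=1} f(x^k) / k = sum_{k>=1} (1/k) * x^k / (1 - x^k) = sum_{k, m >= 1} x^(k m) / k,
which after exponentiating simplifies to
PE(x/(1 - x)) = prod_{k>=1} 1 / (1 - x^k).
This is the generating function for the partition function p(n), so the coefficient of x^80 is p(80).
Computing p(80) by dynamic programming over parts 1, 2, ..., 80: p(80) = 15796476.

15796476


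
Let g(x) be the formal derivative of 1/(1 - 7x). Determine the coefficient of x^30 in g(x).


Differentiate termwise: d/dx sum_{k>=0} 7^k x^k = sum_{k>=1} k 7^k x^(k-1) = sum_{j>=0} (j+1) 7^(j+1) x^j.
Equivalently, d/dx [1/(1 - 7x)] = 7/(1 - 7x)^2.
For j = 30: 31 * 7^31 = 31 * 157775382034845806615042743 = 4891036843080220005066325033.

4891036843080220005066325033


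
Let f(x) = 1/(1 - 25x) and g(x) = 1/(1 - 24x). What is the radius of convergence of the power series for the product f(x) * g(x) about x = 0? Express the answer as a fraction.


The radius of 1/(1 - 25x) is 1/25 (nearest singularity at x = 1/25), and the radius of 1/(1 - 24x) is 1/24.
The product f(x)*g(x) = 1/((1 - 25x)(1 - 24x)) has singularities at both 1/25 and 1/24, so its radius of convergence is the distance to the nearest one:
min(1/25, 1/24) = 1/25.

1/25


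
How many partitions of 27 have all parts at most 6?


Using the generating function (1-x)^(-1)(1-x^2)^(-1)...(1-x^6)^(-1),
the coefficient of x^27 counts these restricted partitions.
Result = 811

811


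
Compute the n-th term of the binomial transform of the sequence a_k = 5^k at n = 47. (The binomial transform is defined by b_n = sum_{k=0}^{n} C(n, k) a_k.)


With a_k = 5^k, b_n = sum_{k=0}^{n} C(n, k) 5^k = (1 + 5)^n by the binomial theorem.
For n = 47: (1 + 5)^47 = 6^47 = 3742042951225759540014535187298779136.

3742042951225759540014535187298779136


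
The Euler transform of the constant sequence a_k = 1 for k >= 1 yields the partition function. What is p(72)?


The Euler transform converts the sequence a_k = 1 into the number of integer partitions.
Using the recurrence or dynamic programming:
p(72) = 5392783

5392783


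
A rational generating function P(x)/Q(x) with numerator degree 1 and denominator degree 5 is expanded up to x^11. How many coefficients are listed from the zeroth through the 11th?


Expanding up to x^11 gives the coefficients for x^0, x^1, ..., x^11.
That is 11 + 1 = 12 coefficients in total.

12


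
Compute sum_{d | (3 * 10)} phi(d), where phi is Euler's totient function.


First, 3 * 10 = 30. One classical identity is sum_{d | n} phi(d) = n (each k in [1, n] has a unique gcd with n, and among the k's with gcd(k, n) = n/d there are phi(d) of them). So the sum equals 30. We also verify directly:
Divisors of 30: 1, 2, 3, 5, 6, 10, 15, 30.
phi values: 1, 1, 2, 4, 2, 4, 8, 8.
Sum = 30.

30


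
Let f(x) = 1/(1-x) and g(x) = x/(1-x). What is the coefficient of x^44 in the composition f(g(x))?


First simplify the composition: f(g(x)) = 1/(1 - x/(1-x)) = (1-x)/((1-x) - x) = (1-x)/(1-2x).
Now extract the coefficient. Write (1-x)/(1-2x) = 1/(1-2x) - x/(1-2x).
The coefficient of x^n in 1/(1-2x) is 2^n, and in x/(1-2x) is 2^(n-1) (for n >= 1).
So the coefficient of x^44 is 2^44 - 2^43 = 17592186044416 - 8796093022208 = 8796093022208.

8796093022208


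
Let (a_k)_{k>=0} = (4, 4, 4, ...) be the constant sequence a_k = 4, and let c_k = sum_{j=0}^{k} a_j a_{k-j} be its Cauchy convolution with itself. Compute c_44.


Since a_j = 4 for all j >= 0, the convolution sum becomes
c_k = sum_{j=0}^{k} 4 * 4 = 16 * (k + 1).
Equivalently, the generating function of (a_k) is 4/(1 - x) and its square is 16/(1 - x)^2 = sum_{k>=0} 16(k + 1) x^k.
For k = 44: 16 * 45 = 720.

720


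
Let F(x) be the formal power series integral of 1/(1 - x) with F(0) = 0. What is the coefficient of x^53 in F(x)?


1/(1 - x) = sum_{k>=0} x^k. Integrating termwise and using F(0) = 0 gives
F(x) = sum_{k>=0} x^(k+1) / (k+1) = sum_{m>=1} x^m / m = -ln(1 - x).
So the coefficient of x^53 is 1/53 = 1/53.

1/53


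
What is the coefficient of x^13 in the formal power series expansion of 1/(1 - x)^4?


The expansion 1/(1 - x)^r = sum_{k>=0} C(k + r - 1, r - 1) x^k follows from the multiset / negative-binomial theorem (or from repeated differentiation of the geometric series).
For r = 4 and k = 13:
C(16, 3) = 20922789888000 / (6 * 6227020800) = 560.

560


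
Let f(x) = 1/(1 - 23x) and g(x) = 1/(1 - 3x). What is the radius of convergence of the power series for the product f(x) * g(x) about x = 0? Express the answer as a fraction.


The radius of 1/(1 - 23x) is 1/23 (nearest singularity at x = 1/23), and the radius of 1/(1 - 3x) is 1/3.
The product f(x)*g(x) = 1/((1 - 23x)(1 - 3x)) has singularities at both 1/23 and 1/3, so its radius of convergence is the distance to the nearest one:
min(1/23, 1/3) = 1/23.

1/23


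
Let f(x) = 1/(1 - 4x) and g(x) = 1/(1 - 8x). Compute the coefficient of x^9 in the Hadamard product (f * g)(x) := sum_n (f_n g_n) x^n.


f has coefficients f_k = 4^k and g has coefficients g_k = 8^k, so the Hadamard product has coefficient (f*g)_k = 4^k * 8^k = 32^k.
For k = 9: 32^9 = 35184372088832.

35184372088832


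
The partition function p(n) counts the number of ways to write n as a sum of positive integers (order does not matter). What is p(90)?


Using the generating function prod_{k>=1} 1/(1-x^k), we compute p(90).
By dynamic programming over parts 1 through 90:
p(90) = 56634173

56634173


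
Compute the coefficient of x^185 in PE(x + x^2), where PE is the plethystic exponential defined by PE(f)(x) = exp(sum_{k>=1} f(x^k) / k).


With f(x) = x + x^2, the exponent is sum_{k>=1} (x^k + x^(2k)) / k = -ln(1 - x) - ln(1 - x^2). Exponentiating:
PE(x + x^2) = 1 / ((1 - x)(1 - x^2)).
This is the generating function for partitions of n into parts of size 1 or 2. The number of 2's can be any j in 0..92, and the rest are 1's, so
[x^185] = floor(185/2) + 1 = 93.

93
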